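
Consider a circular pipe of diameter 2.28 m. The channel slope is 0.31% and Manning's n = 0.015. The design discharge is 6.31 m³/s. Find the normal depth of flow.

Manning's equation rearranged: A R^(2/3) = nQ / (1·√S) = 0.015 × 6.31 / (√0.0031) = 1.7.
Try y = 1.09 m: A R^(2/3) = 1.3 — low.
Try y = 1.64 m: A R^(2/3) = 2.433 — high.
Try y = 1.28 m: A R^(2/3) = 1.699 — close enough.

y_n = 1.28 m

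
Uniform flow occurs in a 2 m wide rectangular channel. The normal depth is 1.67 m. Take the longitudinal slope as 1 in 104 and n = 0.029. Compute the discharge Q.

Q = 8.26 m³/s

Flow area A = b·y = 2 × 1.67 = 3.34 m². Wetted perimeter P = b + 2y = 2 + 2×1.67 = 5.34 m.
Hydraulic radius R = A/P = 3.34/5.34 = 0.6255 m.
Manning's equation: Q = (1/n) A R^(2/3) S^(1/2) = (1/0.029) × 3.34 × 0.6255^(2/3) × 0.009615^(1/2) = 8.26 m³/s.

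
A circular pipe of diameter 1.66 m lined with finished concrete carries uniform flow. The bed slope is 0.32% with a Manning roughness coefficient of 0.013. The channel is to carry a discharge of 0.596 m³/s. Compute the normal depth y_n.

Manning's equation rearranged: A R^(2/3) = nQ / (1·√S) = 0.013 × 0.596 / (√0.0032) = 0.137.
Trying y = 0.463 m: A R^(2/3) = 0.2046 — over.
Trying y = 0.302 m: A R^(2/3) = 0.08698 — short.
Trying y = 0.378 m: A R^(2/3) = 0.1369 — ≈ 0.137.

y_n = 0.378 m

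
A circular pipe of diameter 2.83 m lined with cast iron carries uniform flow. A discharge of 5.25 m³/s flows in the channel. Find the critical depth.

At critical depth, Q² T / (g A³) = 1, i.e. A³/T = Q²/g = 5.25²/9.81 = 2.81.
Trying y = 1.24 m: A³/T = 6.635 — too large.
Trying y = 0.75 m: A³/T = 0.9523 — too small.
Trying y = 0.992 m: A³/T = 2.814 — ≈ 2.81.

y_c = 0.992 m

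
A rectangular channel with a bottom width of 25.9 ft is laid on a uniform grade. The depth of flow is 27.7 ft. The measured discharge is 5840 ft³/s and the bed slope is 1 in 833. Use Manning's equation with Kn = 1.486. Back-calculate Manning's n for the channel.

n = 0.027

Flow area A = b·y = 25.9 × 27.7 = 717.4 ft². Wetted perimeter P = b + 2y = 25.9 + 2×27.7 = 81.3 ft.
Hydraulic radius R = A/P = 717.4/81.3 = 8.824 ft.
Rearranging Manning's equation: n = (1.486/Q) A R^(2/3) S^(1/2) = (1.486/5840) × 717.4 × 8.824^(2/3) × √0.0012 = 0.027.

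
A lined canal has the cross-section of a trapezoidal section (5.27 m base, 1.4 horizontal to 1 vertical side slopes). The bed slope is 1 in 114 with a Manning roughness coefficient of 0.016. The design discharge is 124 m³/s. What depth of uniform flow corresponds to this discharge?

y_n = 2.09 m

Manning's equation rearranged: A R^(2/3) = nQ / (1·√S) = 0.016 × 124 / (√0.008772) = 21.18.
At y = 1.73 m: A R^(2/3) = 14.91 — too small.
At y = 2.48 m: A R^(2/3) = 29.29 — too large.
At y = 2.09 m: A R^(2/3) = 21.18 — matches.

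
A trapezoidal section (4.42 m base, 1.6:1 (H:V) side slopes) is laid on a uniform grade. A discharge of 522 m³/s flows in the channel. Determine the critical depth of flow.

y_c = 6.14 m

At critical depth, Q² T / (g A³) = 1, i.e. A³/T = Q²/g = 522²/9.81 = 27780.
Trying y = 4.44 m: A³/T = 7191 — low.
Trying y = 7.08 m: A³/T = 51190 — high.
Trying y = 6.14 m: A³/T = 27790 — close enough.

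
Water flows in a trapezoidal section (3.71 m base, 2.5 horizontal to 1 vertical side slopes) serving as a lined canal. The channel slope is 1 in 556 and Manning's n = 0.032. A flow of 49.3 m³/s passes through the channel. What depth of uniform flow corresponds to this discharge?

y_n = 2.68 m

Manning's equation rearranged: A R^(2/3) = nQ / (1·√S) = 0.032 × 49.3 / (√0.001799) = 37.2.
Trying y = 1.89 m: A R^(2/3) = 17.48 — low.
Trying y = 3.07 m: A R^(2/3) = 50.3 — high.
Trying y = 2.68 m: A R^(2/3) = 37.17 — close enough.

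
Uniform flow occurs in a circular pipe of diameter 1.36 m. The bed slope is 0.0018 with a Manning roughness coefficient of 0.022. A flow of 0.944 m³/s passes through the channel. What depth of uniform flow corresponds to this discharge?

Manning's equation rearranged: A R^(2/3) = nQ / (1·√S) = 0.022 × 0.944 / (√0.0018) = 0.4895.
Try y = 0.658 m: A R^(2/3) = 0.3345 — low.
Try y = 0.993 m: A R^(2/3) = 0.625 — high.
Try y = 0.832 m: A R^(2/3) = 0.4897 — ≈ 0.4895.

y_n = 0.832 m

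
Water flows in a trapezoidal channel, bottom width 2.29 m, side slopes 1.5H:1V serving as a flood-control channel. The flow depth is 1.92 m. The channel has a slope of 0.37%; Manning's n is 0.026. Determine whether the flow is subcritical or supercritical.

With bottom width b = 2.29 m and side slope z = 1.5: A = (b + zy)y = (2.29 + 1.5×1.92)×1.92 = 9.926 m²; P = b + 2y√(1+z²) = 2.29 + 2×1.92×1.803 = 9.213 m.
Hydraulic radius R = A/P = 9.926/9.213 = 1.077 m.
V = (1/n) R^(2/3) √S = (1/0.026) × 1.077^(2/3) × √0.0037 = 2.459 m/s. Hydraulic depth D_h = A/T = 9.926/8.05 = 1.233 m.
Froude number Fr = V/√(g·D_h) = 2.459/√(9.81×1.233) = 0.707, which is less than 1, so the flow is subcritical.

subcritical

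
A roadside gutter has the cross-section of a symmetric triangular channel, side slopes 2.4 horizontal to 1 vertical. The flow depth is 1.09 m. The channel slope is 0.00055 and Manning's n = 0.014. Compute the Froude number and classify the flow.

subcritical

For a triangular section with side slope z = 2.4: A = zy² = 2.4×1.09² = 2.851 m²; P = 2y√(1+z²) = 2×1.09×2.6 = 5.668 m.
Hydraulic radius R = A/P = 2.851/5.668 = 0.5031 m.
V = (1/n) R^(2/3) √S = (1/0.014) × 0.5031^(2/3) × √0.00055 = 1.06 m/s. Hydraulic depth D_h = A/T = 2.851/5.232 = 0.545 m.
Froude number Fr = V/√(g·D_h) = 1.06/√(9.81×0.545) = 0.458, which is less than 1, so the flow is subcritical.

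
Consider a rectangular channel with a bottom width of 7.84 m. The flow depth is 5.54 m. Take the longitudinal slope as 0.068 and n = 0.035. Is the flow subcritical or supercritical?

Flow area A = b·y = 7.84 × 5.54 = 43.43 m². Wetted perimeter P = b + 2y = 7.84 + 2×5.54 = 18.92 m.
Hydraulic radius R = A/P = 43.43/18.92 = 2.296 m.
V = (1/n) R^(2/3) √S = (1/0.035) × 2.296^(2/3) × √0.068 = 12.97 m/s. Hydraulic depth D_h = A/T = 43.43/7.84 = 5.54 m.
Froude number Fr = V/√(g·D_h) = 12.97/√(9.81×5.54) = 1.76, which is greater than 1, so the flow is supercritical.

supercritical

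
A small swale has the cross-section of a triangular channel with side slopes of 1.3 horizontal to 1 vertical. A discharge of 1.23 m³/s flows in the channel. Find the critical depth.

y_c = 0.712 m

At critical depth, Q² T / (g A³) = 1, i.e. A³/T = Q²/g = 1.23²/9.81 = 0.1542.
At y = 0.872 m: A³/T = 0.426 — high.
At y = 0.554 m: A³/T = 0.0441 — low.
At y = 0.712 m: A³/T = 0.1546 — matches.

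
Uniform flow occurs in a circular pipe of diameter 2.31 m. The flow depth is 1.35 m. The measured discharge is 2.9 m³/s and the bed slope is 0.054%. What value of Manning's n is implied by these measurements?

For a circular section of diameter D = 2.31 m at depth y = 1.35 m, the central angle is θ = 2 arccos(1 − 2y/D) = 3.481 rad. Then A = (D²/8)(θ − sin θ) = 2.544 m² and P = Dθ/2 = 4.02 m.
Hydraulic radius R = A/P = 2.544/4.02 = 0.6327 m.
Rearranging Manning's equation: n = (1/Q) A R^(2/3) S^(1/2) = (1/2.9) × 2.544 × 0.6327^(2/3) × √0.00054 = 0.015.

n = 0.015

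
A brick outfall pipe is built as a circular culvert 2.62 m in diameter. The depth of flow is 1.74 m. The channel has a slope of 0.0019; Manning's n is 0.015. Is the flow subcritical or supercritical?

For a circular section of diameter D = 2.62 m at depth y = 1.74 m, the central angle is θ = 2 arccos(1 − 2y/D) = 3.81 rad. Then A = (D²/8)(θ − sin θ) = 3.802 m² and P = Dθ/2 = 4.992 m.
Hydraulic radius R = A/P = 3.802/4.992 = 0.7616 m.
V = (1/n) R^(2/3) √S = (1/0.015) × 0.7616^(2/3) × √0.0019 = 2.423 m/s. Hydraulic depth D_h = A/T = 3.802/2.475 = 1.536 m.
Froude number Fr = V/√(g·D_h) = 2.423/√(9.81×1.536) = 0.624, which is less than 1, so the flow is subcritical.

subcritical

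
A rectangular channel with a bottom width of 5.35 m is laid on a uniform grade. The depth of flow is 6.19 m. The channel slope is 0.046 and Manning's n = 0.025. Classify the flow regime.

supercritical

Flow area A = b·y = 5.35 × 6.19 = 33.12 m². Wetted perimeter P = b + 2y = 5.35 + 2×6.19 = 17.73 m.
Hydraulic radius R = A/P = 33.12/17.73 = 1.868 m.
V = (1/n) R^(2/3) √S = (1/0.025) × 1.868^(2/3) × √0.046 = 13.01 m/s. Hydraulic depth D_h = A/T = 33.12/5.35 = 6.19 m.
Froude number Fr = V/√(g·D_h) = 13.01/√(9.81×6.19) = 1.67, which is greater than 1, so the flow is supercritical.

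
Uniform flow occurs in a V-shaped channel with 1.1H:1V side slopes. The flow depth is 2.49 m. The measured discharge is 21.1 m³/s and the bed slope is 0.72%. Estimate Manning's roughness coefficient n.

n = 0.026

For a triangular section with side slope z = 1.1: A = zy² = 1.1×2.49² = 6.82 m²; P = 2y√(1+z²) = 2×2.49×1.487 = 7.403 m.
Hydraulic radius R = A/P = 6.82/7.403 = 0.9212 m.
Rearranging Manning's equation: n = (1/Q) A R^(2/3) S^(1/2) = (1/21.1) × 6.82 × 0.9212^(2/3) × √0.0072 = 0.026.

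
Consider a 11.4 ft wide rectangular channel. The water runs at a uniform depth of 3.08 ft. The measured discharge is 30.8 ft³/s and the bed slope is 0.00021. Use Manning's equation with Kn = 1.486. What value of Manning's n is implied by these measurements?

n = 0.039

Flow area A = b·y = 11.4 × 3.08 = 35.11 ft². Wetted perimeter P = b + 2y = 11.4 + 2×3.08 = 17.56 ft.
Hydraulic radius R = A/P = 35.11/17.56 = 2 ft.
Rearranging Manning's equation: n = (1.486/Q) A R^(2/3) S^(1/2) = (1.486/30.8) × 35.11 × 2^(2/3) × √0.00021 = 0.039.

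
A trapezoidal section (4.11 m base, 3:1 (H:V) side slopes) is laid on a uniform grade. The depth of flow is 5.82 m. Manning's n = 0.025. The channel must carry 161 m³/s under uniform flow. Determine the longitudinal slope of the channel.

With bottom width b = 4.11 m and side slope z = 3: A = (b + zy)y = (4.11 + 3×5.82)×5.82 = 125.5 m²; P = b + 2y√(1+z²) = 4.11 + 2×5.82×3.162 = 40.92 m.
Hydraulic radius R = A/P = 125.5/40.92 = 3.068 m.
From Manning's equation, S = [nQ / (1 A R^(2/3))]² = [0.025 × 161 / (1 × 125.5 × 3.068^(2/3))]² = 0.000231.

S = 0.000231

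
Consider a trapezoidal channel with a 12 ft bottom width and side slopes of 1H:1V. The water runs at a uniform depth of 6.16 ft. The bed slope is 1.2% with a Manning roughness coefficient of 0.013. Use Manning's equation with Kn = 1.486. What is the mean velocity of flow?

V = 30.5 ft/s

With bottom width b = 12 ft and side slope z = 1: A = (b + zy)y = (12 + 1×6.16)×6.16 = 111.9 ft²; P = b + 2y√(1+z²) = 12 + 2×6.16×1.414 = 29.42 ft.
Hydraulic radius R = A/P = 111.9/29.42 = 3.802 ft.
From Manning's equation, V = (1.486/n) R^(2/3) S^(1/2) = (1.486/0.013) × 3.802^(2/3) × 0.012^(1/2) = 30.5 ft/s.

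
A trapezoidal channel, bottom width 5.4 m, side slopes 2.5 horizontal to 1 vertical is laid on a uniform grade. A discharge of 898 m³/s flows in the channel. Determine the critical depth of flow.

At critical depth, Q² T / (g A³) = 1, i.e. A³/T = Q²/g = 898²/9.81 = 82200.
At y = 7.6 m: A³/T = 146900 — high.
At y = 5.33 m: A³/T = 31020 — low.
At y = 6.67 m: A³/T = 82380 — ≈ 82200.

y_c = 6.67 m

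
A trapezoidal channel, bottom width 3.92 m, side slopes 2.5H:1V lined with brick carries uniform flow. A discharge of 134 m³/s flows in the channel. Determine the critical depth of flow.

At critical depth, Q² T / (g A³) = 1, i.e. A³/T = Q²/g = 134²/9.81 = 1830.
Trying y = 2.25 m: A³/T = 653 — too small.
Trying y = 2.89 m: A³/T = 1819 — matches.

y_c = 2.89 m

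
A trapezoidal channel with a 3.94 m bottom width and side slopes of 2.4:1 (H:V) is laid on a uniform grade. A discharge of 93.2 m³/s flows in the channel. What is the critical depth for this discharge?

y_c = 2.45 m

At critical depth, Q² T / (g A³) = 1, i.e. A³/T = Q²/g = 93.2²/9.81 = 885.4.
Trying y = 2.01 m: A³/T = 402.3 — low.
Trying y = 2.93 m: A³/T = 1845 — high.
Trying y = 2.45 m: A³/T = 887 — close enough.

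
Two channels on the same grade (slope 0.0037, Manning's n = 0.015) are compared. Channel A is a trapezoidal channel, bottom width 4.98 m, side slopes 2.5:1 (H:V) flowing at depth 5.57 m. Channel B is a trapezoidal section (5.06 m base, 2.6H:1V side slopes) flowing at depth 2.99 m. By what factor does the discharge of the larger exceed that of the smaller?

3.91

Channel A: With bottom width b = 4.98 m and side slope z = 2.5: A = (b + zy)y = (4.98 + 2.5×5.57)×5.57 = 105.3 m²; P = b + 2y√(1+z²) = 4.98 + 2×5.57×2.693 = 34.98 m. Hydraulic radius R = A/P = 105.3/34.98 = 3.011 m. Q_A = (1/0.015)·105.3·3.011^(2/3)·√0.0037 = 890.3 m³/s.
Channel B: With bottom width b = 5.06 m and side slope z = 2.6: A = (b + zy)y = (5.06 + 2.6×2.99)×2.99 = 38.37 m²; P = b + 2y√(1+z²) = 5.06 + 2×2.99×2.786 = 21.72 m. Hydraulic radius R = A/P = 38.37/21.72 = 1.767 m. Q_B = (1/0.015)·38.37·1.767^(2/3)·√0.0037 = 227.4 m³/s.
The larger discharge is 890.3 m³/s and the smaller is 227.4 m³/s; the ratio is 3.91.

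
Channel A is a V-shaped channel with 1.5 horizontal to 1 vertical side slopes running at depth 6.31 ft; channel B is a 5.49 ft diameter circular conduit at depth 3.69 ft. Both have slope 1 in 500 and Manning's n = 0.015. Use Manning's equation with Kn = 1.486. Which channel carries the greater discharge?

Channel A: For a triangular section with side slope z = 1.5: A = zy² = 1.5×6.31² = 59.72 ft²; P = 2y√(1+z²) = 2×6.31×1.803 = 22.75 ft. Hydraulic radius R = A/P = 59.72/22.75 = 2.625 ft. Q_A = (1.486/0.015)·59.72·2.625^(2/3)·√0.002 = 503.5 ft³/s.
Channel B: For a circular section of diameter D = 5.49 ft at depth y = 3.69 ft, the central angle is θ = 2 arccos(1 − 2y/D) = 3.844 rad. Then A = (D²/8)(θ − sin θ) = 16.92 ft² and P = Dθ/2 = 10.55 ft. Hydraulic radius R = A/P = 16.92/10.55 = 1.603 ft. Q_B = (1.486/0.015)·16.92·1.603^(2/3)·√0.002 = 102.7 ft³/s.
Q_A = 503.5 ft³/s vs Q_B = 102.7 ft³/s, so channel A carries more.

channel A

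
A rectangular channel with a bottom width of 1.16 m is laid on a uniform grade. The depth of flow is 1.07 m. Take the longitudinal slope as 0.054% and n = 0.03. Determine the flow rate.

Q = 0.501 m³/s

Flow area A = b·y = 1.16 × 1.07 = 1.241 m². Wetted perimeter P = b + 2y = 1.16 + 2×1.07 = 3.3 m.
Hydraulic radius R = A/P = 1.241/3.3 = 0.3761 m.
Manning's equation: Q = (1/n) A R^(2/3) S^(1/2) = (1/0.03) × 1.241 × 0.3761^(2/3) × 0.00054^(1/2) = 0.501 m³/s.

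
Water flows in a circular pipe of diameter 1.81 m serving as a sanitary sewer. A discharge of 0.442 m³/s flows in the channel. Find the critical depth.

y_c = 0.316 m

At critical depth, Q² T / (g A³) = 1, i.e. A³/T = Q²/g = 0.442²/9.81 = 0.01991.
At y = 0.218 m: A³/T = 0.004614 — short.
At y = 0.373 m: A³/T = 0.03818 — over.
At y = 0.316 m: A³/T = 0.01992 — close enough.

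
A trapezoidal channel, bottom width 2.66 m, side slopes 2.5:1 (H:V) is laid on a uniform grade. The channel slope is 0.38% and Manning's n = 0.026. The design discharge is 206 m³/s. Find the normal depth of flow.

Manning's equation rearranged: A R^(2/3) = nQ / (1·√S) = 0.026 × 206 / (√0.0038) = 86.89.
At y = 5.05 m: A R^(2/3) = 145.4 — too large.
At y = 3.01 m: A R^(2/3) = 42.37 — too small.
At y = 4.08 m: A R^(2/3) = 86.86 — matches.

y_n = 4.08 m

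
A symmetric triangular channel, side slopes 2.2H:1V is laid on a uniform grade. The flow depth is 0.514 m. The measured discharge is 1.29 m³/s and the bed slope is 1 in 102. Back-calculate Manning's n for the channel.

n = 0.0169

For a triangular section with side slope z = 2.2: A = zy² = 2.2×0.514² = 0.5812 m²; P = 2y√(1+z²) = 2×0.514×2.417 = 2.484 m.
Hydraulic radius R = A/P = 0.5812/2.484 = 0.234 m.
Rearranging Manning's equation: n = (1/Q) A R^(2/3) S^(1/2) = (1/1.29) × 0.5812 × 0.234^(2/3) × √0.009804 = 0.0169.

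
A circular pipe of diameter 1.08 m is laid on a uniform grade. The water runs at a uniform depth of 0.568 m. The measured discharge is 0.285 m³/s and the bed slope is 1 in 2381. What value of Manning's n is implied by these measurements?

n = 0.015

For a circular section of diameter D = 1.08 m at depth y = 0.568 m, the central angle is θ = 2 arccos(1 − 2y/D) = 3.245 rad. Then A = (D²/8)(θ − sin θ) = 0.4883 m² and P = Dθ/2 = 1.752 m.
Hydraulic radius R = A/P = 0.4883/1.752 = 0.2786 m.
Rearranging Manning's equation: n = (1/Q) A R^(2/3) S^(1/2) = (1/0.285) × 0.4883 × 0.2786^(2/3) × √0.00042 = 0.015.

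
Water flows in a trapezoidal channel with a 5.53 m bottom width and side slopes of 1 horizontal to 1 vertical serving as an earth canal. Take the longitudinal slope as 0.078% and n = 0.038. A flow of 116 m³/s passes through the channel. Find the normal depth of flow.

y_n = 6.23 m

Manning's equation rearranged: A R^(2/3) = nQ / (1·√S) = 0.038 × 116 / (√0.00078) = 157.8.
At y = 6.97 m: A R^(2/3) = 199 — too large.
At y = 6.23 m: A R^(2/3) = 157.9 — ≈ 157.8.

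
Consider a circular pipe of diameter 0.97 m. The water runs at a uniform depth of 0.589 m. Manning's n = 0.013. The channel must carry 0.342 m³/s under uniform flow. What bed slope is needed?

S = 0.000511

For a circular section of diameter D = 0.97 m at depth y = 0.589 m, the central angle is θ = 2 arccos(1 − 2y/D) = 3.574 rad. Then A = (D²/8)(θ − sin θ) = 0.4696 m² and P = Dθ/2 = 1.733 m.
Hydraulic radius R = A/P = 0.4696/1.733 = 0.2709 m.
From Manning's equation, S = [nQ / (1 A R^(2/3))]² = [0.013 × 0.342 / (1 × 0.4696 × 0.2709^(2/3))]² = 0.000511.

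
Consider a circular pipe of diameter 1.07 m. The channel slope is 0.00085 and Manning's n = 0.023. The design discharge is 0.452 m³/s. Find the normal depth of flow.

Manning's equation rearranged: A R^(2/3) = nQ / (1·√S) = 0.023 × 0.452 / (√0.00085) = 0.3566.
Trying y = 0.91 m: A R^(2/3) = 0.3848 — over.
Trying y = 0.595 m: A R^(2/3) = 0.2226 — short.
Trying y = 0.837 m: A R^(2/3) = 0.3567 — close enough.

y_n = 0.837 m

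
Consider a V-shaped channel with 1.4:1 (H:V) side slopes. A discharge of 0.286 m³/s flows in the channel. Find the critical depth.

At critical depth, Q² T / (g A³) = 1, i.e. A³/T = Q²/g = 0.286²/9.81 = 0.008338.
Try y = 0.27 m: A³/T = 0.001406 — low.
Try y = 0.474 m: A³/T = 0.02345 — high.
Try y = 0.385 m: A³/T = 0.00829 — matches.

y_c = 0.385 m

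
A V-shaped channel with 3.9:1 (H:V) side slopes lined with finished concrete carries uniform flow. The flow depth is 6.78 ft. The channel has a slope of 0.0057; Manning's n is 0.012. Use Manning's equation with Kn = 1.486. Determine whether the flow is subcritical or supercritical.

supercritical

For a triangular section with side slope z = 3.9: A = zy² = 3.9×6.78² = 179.3 ft²; P = 2y√(1+z²) = 2×6.78×4.026 = 54.59 ft.
Hydraulic radius R = A/P = 179.3/54.59 = 3.284 ft.
V = (1.486/n) R^(2/3) √S = (1.486/0.012) × 3.284^(2/3) × √0.0057 = 20.65 ft/s. Hydraulic depth D_h = A/T = 179.3/52.88 = 3.39 ft.
Froude number Fr = V/√(g·D_h) = 20.65/√(32.2×3.39) = 1.98, which is greater than 1, so the flow is supercritical.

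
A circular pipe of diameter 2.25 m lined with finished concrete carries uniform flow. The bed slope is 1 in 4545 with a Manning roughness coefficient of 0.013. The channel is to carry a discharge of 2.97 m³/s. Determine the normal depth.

Manning's equation rearranged: A R^(2/3) = nQ / (1·√S) = 0.013 × 2.97 / (√0.00022) = 2.603.
At y = 1.97 m: A R^(2/3) = 2.848 — too large.
At y = 1.55 m: A R^(2/3) = 2.221 — too small.
At y = 1.77 m: A R^(2/3) = 2.604 — close enough.

y_n = 1.77 m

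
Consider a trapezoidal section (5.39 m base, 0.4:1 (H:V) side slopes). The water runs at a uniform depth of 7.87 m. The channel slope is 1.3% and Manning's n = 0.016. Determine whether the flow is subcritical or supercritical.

supercritical

With bottom width b = 5.39 m and side slope z = 0.4: A = (b + zy)y = (5.39 + 0.4×7.87)×7.87 = 67.19 m²; P = b + 2y√(1+z²) = 5.39 + 2×7.87×1.077 = 22.34 m.
Hydraulic radius R = A/P = 67.19/22.34 = 3.007 m.
V = (1/n) R^(2/3) √S = (1/0.016) × 3.007^(2/3) × √0.013 = 14.85 m/s. Hydraulic depth D_h = A/T = 67.19/11.69 = 5.75 m.
Froude number Fr = V/√(g·D_h) = 14.85/√(9.81×5.75) = 1.98, which is greater than 1, so the flow is supercritical.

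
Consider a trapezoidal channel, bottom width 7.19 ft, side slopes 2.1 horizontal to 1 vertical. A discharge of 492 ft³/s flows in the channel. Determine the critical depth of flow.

y_c = 3.71 ft

At critical depth, Q² T / (g A³) = 1, i.e. A³/T = Q²/g = 492²/32.2 = 7518.
Trying y = 3.27 ft: A³/T = 4642 — low.
Trying y = 4.01 ft: A³/T = 10210 — high.
Trying y = 3.71 ft: A³/T = 7540 — ≈ 7518.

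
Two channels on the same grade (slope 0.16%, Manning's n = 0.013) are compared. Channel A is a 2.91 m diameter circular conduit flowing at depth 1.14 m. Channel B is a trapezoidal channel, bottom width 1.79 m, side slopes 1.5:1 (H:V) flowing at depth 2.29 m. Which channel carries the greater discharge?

Channel A: For a circular section of diameter D = 2.91 m at depth y = 1.14 m, the central angle is θ = 2 arccos(1 − 2y/D) = 2.705 rad. Then A = (D²/8)(θ − sin θ) = 2.416 m² and P = Dθ/2 = 3.936 m. Hydraulic radius R = A/P = 2.416/3.936 = 0.6138 m. Q_A = (1/0.013)·2.416·0.6138^(2/3)·√0.0016 = 5.369 m³/s.
Channel B: With bottom width b = 1.79 m and side slope z = 1.5: A = (b + zy)y = (1.79 + 1.5×2.29)×2.29 = 11.97 m²; P = b + 2y√(1+z²) = 1.79 + 2×2.29×1.803 = 10.05 m. Hydraulic radius R = A/P = 11.97/10.05 = 1.191 m. Q_B = (1/0.013)·11.97·1.191^(2/3)·√0.0016 = 41.37 m³/s.
Q_A = 5.369 m³/s vs Q_B = 41.37 m³/s, so channel B carries more.

channel B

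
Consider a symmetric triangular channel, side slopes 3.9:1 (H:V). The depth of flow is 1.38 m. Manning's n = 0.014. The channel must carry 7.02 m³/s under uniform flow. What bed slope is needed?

For a triangular section with side slope z = 3.9: A = zy² = 3.9×1.38² = 7.427 m²; P = 2y√(1+z²) = 2×1.38×4.026 = 11.11 m.
Hydraulic radius R = A/P = 7.427/11.11 = 0.6684 m.
From Manning's equation, S = [nQ / (1 A R^(2/3))]² = [0.014 × 7.02 / (1 × 7.427 × 0.6684^(2/3))]² = 0.0003.

S = 0.0003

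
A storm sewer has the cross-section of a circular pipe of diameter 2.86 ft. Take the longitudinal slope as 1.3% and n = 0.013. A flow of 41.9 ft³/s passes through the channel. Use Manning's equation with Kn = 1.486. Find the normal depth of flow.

Manning's equation rearranged: A R^(2/3) = nQ / (1.486·√S) = 0.013 × 41.9 / (1.486 × √0.013) = 3.215.
Trying y = 1.19 ft: A R^(2/3) = 1.86 — short.
Trying y = 1.64 ft: A R^(2/3) = 3.216 — matches.

y_n = 1.64 ft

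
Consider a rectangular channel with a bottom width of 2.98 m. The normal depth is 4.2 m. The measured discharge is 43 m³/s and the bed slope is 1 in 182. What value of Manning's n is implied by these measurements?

Flow area A = b·y = 2.98 × 4.2 = 12.52 m². Wetted perimeter P = b + 2y = 2.98 + 2×4.2 = 11.38 m.
Hydraulic radius R = A/P = 12.52/11.38 = 1.1 m.
Rearranging Manning's equation: n = (1/Q) A R^(2/3) S^(1/2) = (1/43) × 12.52 × 1.1^(2/3) × √0.005495 = 0.023.

n = 0.023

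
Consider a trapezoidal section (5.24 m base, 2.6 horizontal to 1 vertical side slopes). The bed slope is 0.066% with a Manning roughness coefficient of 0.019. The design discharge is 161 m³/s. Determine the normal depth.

y_n = 4.18 m

Manning's equation rearranged: A R^(2/3) = nQ / (1·√S) = 0.019 × 161 / (√0.00066) = 119.1.
Trying y = 4.72 m: A R^(2/3) = 157.1 — over.
Trying y = 4.18 m: A R^(2/3) = 119.4 — ≈ 119.1.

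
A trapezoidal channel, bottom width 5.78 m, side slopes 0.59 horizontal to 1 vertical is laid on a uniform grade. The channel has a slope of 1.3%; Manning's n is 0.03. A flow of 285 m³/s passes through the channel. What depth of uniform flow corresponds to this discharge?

Manning's equation rearranged: A R^(2/3) = nQ / (1·√S) = 0.03 × 285 / (√0.013) = 74.99.
Try y = 3.88 m: A R^(2/3) = 51.62 — too small.
Try y = 5.74 m: A R^(2/3) = 103.4 — too large.
Try y = 4.8 m: A R^(2/3) = 74.97 — matches.

y_n = 4.8 m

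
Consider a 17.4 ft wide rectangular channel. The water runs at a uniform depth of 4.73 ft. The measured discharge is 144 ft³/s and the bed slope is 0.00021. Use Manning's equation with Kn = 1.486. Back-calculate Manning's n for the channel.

n = 0.026

Flow area A = b·y = 17.4 × 4.73 = 82.3 ft². Wetted perimeter P = b + 2y = 17.4 + 2×4.73 = 26.86 ft.
Hydraulic radius R = A/P = 82.3/26.86 = 3.064 ft.
Rearranging Manning's equation: n = (1.486/Q) A R^(2/3) S^(1/2) = (1.486/144) × 82.3 × 3.064^(2/3) × √0.00021 = 0.026.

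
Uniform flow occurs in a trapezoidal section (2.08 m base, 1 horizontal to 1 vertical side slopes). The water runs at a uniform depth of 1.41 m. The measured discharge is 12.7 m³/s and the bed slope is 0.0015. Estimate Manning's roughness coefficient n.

n = 0.0131

With bottom width b = 2.08 m and side slope z = 1: A = (b + zy)y = (2.08 + 1×1.41)×1.41 = 4.921 m²; P = b + 2y√(1+z²) = 2.08 + 2×1.41×1.414 = 6.068 m.
Hydraulic radius R = A/P = 4.921/6.068 = 0.8109 m.
Rearranging Manning's equation: n = (1/Q) A R^(2/3) S^(1/2) = (1/12.7) × 4.921 × 0.8109^(2/3) × √0.0015 = 0.0131.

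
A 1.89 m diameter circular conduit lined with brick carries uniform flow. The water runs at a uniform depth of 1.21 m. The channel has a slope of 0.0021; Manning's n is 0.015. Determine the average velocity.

V = 2.03 m/s

For a circular section of diameter D = 1.89 m at depth y = 1.21 m, the central angle is θ = 2 arccos(1 − 2y/D) = 3.71 rad. Then A = (D²/8)(θ − sin θ) = 1.897 m² and P = Dθ/2 = 3.506 m.
Hydraulic radius R = A/P = 1.897/3.506 = 0.5411 m.
From Manning's equation, V = (1/n) R^(2/3) S^(1/2) = (1/0.015) × 0.5411^(2/3) × 0.0021^(1/2) = 2.03 m/s.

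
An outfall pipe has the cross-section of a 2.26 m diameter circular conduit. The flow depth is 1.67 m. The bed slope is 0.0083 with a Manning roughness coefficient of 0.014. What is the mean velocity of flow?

V = 5.03 m/s

For a circular section of diameter D = 2.26 m at depth y = 1.67 m, the central angle is θ = 2 arccos(1 − 2y/D) = 4.138 rad. Then A = (D²/8)(θ − sin θ) = 3.178 m² and P = Dθ/2 = 4.676 m.
Hydraulic radius R = A/P = 3.178/4.676 = 0.6796 m.
From Manning's equation, V = (1/n) R^(2/3) S^(1/2) = (1/0.014) × 0.6796^(2/3) × 0.0083^(1/2) = 5.03 m/s.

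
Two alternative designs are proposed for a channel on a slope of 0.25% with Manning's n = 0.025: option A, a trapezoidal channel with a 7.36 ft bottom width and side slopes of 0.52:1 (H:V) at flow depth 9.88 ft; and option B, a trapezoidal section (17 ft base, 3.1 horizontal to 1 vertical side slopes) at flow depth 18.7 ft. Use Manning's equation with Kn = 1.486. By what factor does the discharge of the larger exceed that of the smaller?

20.5

Channel A: With bottom width b = 7.36 ft and side slope z = 0.52: A = (b + zy)y = (7.36 + 0.52×9.88)×9.88 = 123.5 ft²; P = b + 2y√(1+z²) = 7.36 + 2×9.88×1.127 = 29.63 ft. Hydraulic radius R = A/P = 123.5/29.63 = 4.167 ft. Q_A = (1.486/0.025)·123.5·4.167^(2/3)·√0.0025 = 950.3 ft³/s.
Channel B: With bottom width b = 17 ft and side slope z = 3.1: A = (b + zy)y = (17 + 3.1×18.7)×18.7 = 1402 ft²; P = b + 2y√(1+z²) = 17 + 2×18.7×3.257 = 138.8 ft. Hydraulic radius R = A/P = 1402/138.8 = 10.1 ft. Q_B = (1.486/0.025)·1402·10.1^(2/3)·√0.0025 = 19470 ft³/s.
The larger discharge is 19470 ft³/s and the smaller is 950.3 ft³/s; the ratio is 20.5.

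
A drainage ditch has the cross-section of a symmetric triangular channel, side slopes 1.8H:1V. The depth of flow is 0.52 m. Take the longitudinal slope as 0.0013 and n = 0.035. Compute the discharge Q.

Q = 0.187 m³/s

For a triangular section with side slope z = 1.8: A = zy² = 1.8×0.52² = 0.4867 m²; P = 2y√(1+z²) = 2×0.52×2.059 = 2.141 m.
Hydraulic radius R = A/P = 0.4867/2.141 = 0.2273 m.
Manning's equation: Q = (1/n) A R^(2/3) S^(1/2) = (1/0.035) × 0.4867 × 0.2273^(2/3) × 0.0013^(1/2) = 0.187 m³/s.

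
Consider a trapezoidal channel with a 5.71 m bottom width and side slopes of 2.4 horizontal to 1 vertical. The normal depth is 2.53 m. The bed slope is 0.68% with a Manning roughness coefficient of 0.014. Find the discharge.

With bottom width b = 5.71 m and side slope z = 2.4: A = (b + zy)y = (5.71 + 2.4×2.53)×2.53 = 29.81 m²; P = b + 2y√(1+z²) = 5.71 + 2×2.53×2.6 = 18.87 m.
Hydraulic radius R = A/P = 29.81/18.87 = 1.58 m.
Manning's equation: Q = (1/n) A R^(2/3) S^(1/2) = (1/0.014) × 29.81 × 1.58^(2/3) × 0.0068^(1/2) = 238 m³/s.

Q = 238 m³/s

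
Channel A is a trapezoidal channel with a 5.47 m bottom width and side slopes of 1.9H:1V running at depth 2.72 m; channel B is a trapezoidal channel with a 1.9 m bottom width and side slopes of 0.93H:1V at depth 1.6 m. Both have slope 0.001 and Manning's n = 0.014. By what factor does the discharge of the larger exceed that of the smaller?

8.34

Channel A: With bottom width b = 5.47 m and side slope z = 1.9: A = (b + zy)y = (5.47 + 1.9×2.72)×2.72 = 28.94 m²; P = b + 2y√(1+z²) = 5.47 + 2×2.72×2.147 = 17.15 m. Hydraulic radius R = A/P = 28.94/17.15 = 1.687 m. Q_A = (1/0.014)·28.94·1.687^(2/3)·√0.001 = 92.63 m³/s.
Channel B: With bottom width b = 1.9 m and side slope z = 0.93: A = (b + zy)y = (1.9 + 0.93×1.6)×1.6 = 5.421 m²; P = b + 2y√(1+z²) = 1.9 + 2×1.6×1.366 = 6.27 m. Hydraulic radius R = A/P = 5.421/6.27 = 0.8646 m. Q_B = (1/0.014)·5.421·0.8646^(2/3)·√0.001 = 11.11 m³/s.
The larger discharge is 92.63 m³/s and the smaller is 11.11 m³/s; the ratio is 8.34.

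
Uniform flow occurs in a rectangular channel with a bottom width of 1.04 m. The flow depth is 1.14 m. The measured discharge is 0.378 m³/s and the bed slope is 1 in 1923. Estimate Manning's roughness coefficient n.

Flow area A = b·y = 1.04 × 1.14 = 1.186 m². Wetted perimeter P = b + 2y = 1.04 + 2×1.14 = 3.32 m.
Hydraulic radius R = A/P = 1.186/3.32 = 0.3571 m.
Rearranging Manning's equation: n = (1/Q) A R^(2/3) S^(1/2) = (1/0.378) × 1.186 × 0.3571^(2/3) × √0.00052 = 0.036.

n = 0.036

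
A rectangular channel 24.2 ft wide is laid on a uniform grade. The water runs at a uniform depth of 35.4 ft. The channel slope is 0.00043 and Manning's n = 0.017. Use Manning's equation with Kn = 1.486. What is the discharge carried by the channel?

Flow area A = b·y = 24.2 × 35.4 = 856.7 ft². Wetted perimeter P = b + 2y = 24.2 + 2×35.4 = 95 ft.
Hydraulic radius R = A/P = 856.7/95 = 9.018 ft.
Manning's equation: Q = (1.486/n) A R^(2/3) S^(1/2) = (1.486/0.017) × 856.7 × 9.018^(2/3) × 0.00043^(1/2) = 6730 ft³/s.

Q = 6730 ft³/s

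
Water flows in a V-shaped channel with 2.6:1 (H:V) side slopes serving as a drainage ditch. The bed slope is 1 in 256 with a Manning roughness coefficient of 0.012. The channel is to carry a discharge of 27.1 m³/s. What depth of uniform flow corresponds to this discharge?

y_n = 1.57 m

Manning's equation rearranged: A R^(2/3) = nQ / (1·√S) = 0.012 × 27.1 / (√0.003906) = 5.203.
Try y = 1.88 m: A R^(2/3) = 8.422 — too large.
Try y = 1.37 m: A R^(2/3) = 3.622 — too small.
Try y = 1.57 m: A R^(2/3) = 5.209 — ≈ 5.203.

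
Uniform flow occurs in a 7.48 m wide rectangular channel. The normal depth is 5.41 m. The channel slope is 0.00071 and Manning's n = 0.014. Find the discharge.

Q = 131 m³/s

Flow area A = b·y = 7.48 × 5.41 = 40.47 m². Wetted perimeter P = b + 2y = 7.48 + 2×5.41 = 18.3 m.
Hydraulic radius R = A/P = 40.47/18.3 = 2.211 m.
Manning's equation: Q = (1/n) A R^(2/3) S^(1/2) = (1/0.014) × 40.47 × 2.211^(2/3) × 0.00071^(1/2) = 131 m³/s.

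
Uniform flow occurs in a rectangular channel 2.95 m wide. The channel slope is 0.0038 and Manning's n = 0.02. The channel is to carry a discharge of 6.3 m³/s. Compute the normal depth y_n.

Manning's equation rearranged: A R^(2/3) = nQ / (1·√S) = 0.02 × 6.3 / (√0.0038) = 2.044.
At y = 0.788 m: A R^(2/3) = 1.491 — low.
At y = 1.23 m: A R^(2/3) = 2.78 — high.
At y = 0.985 m: A R^(2/3) = 2.045 — ≈ 2.044.

y_n = 0.985 m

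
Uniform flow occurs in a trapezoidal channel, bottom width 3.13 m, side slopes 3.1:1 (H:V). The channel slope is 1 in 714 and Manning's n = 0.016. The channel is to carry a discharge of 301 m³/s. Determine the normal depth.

Manning's equation rearranged: A R^(2/3) = nQ / (1·√S) = 0.016 × 301 / (√0.001401) = 128.7.
Trying y = 3.31 m: A R^(2/3) = 65.47 — short.
Trying y = 5 m: A R^(2/3) = 176.5 — over.
Trying y = 4.39 m: A R^(2/3) = 128.6 — ≈ 128.7.

y_n = 4.39 m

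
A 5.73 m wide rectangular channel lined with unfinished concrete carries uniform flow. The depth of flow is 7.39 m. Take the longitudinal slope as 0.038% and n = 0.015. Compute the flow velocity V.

V = 2.11 m/s

Flow area A = b·y = 5.73 × 7.39 = 42.34 m². Wetted perimeter P = b + 2y = 5.73 + 2×7.39 = 20.51 m.
Hydraulic radius R = A/P = 42.34/20.51 = 2.065 m.
From Manning's equation, V = (1/n) R^(2/3) S^(1/2) = (1/0.015) × 2.065^(2/3) × 0.00038^(1/2) = 2.11 m/s.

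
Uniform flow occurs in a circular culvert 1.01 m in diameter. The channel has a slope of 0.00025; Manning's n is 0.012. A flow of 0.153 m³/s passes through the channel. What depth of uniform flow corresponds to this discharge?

y_n = 0.421 m

Manning's equation rearranged: A R^(2/3) = nQ / (1·√S) = 0.012 × 0.153 / (√0.00025) = 0.1161.
At y = 0.378 m: A R^(2/3) = 0.09541 — too small.
At y = 0.496 m: A R^(2/3) = 0.1552 — too large.
At y = 0.421 m: A R^(2/3) = 0.1163 — close enough.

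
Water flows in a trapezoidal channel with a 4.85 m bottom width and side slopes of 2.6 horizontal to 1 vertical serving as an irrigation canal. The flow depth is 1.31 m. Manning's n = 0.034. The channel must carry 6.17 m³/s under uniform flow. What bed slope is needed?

S = 0.000439

With bottom width b = 4.85 m and side slope z = 2.6: A = (b + zy)y = (4.85 + 2.6×1.31)×1.31 = 10.82 m²; P = b + 2y√(1+z²) = 4.85 + 2×1.31×2.786 = 12.15 m.
Hydraulic radius R = A/P = 10.82/12.15 = 0.8903 m.
From Manning's equation, S = [nQ / (1 A R^(2/3))]² = [0.034 × 6.17 / (1 × 10.82 × 0.8903^(2/3))]² = 0.000439.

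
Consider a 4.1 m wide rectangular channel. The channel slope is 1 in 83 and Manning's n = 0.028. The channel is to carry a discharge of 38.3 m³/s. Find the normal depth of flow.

y_n = 2.27 m

Manning's equation rearranged: A R^(2/3) = nQ / (1·√S) = 0.028 × 38.3 / (√0.01205) = 9.77.
At y = 1.78 m: A R^(2/3) = 7.066 — too small.
At y = 2.69 m: A R^(2/3) = 12.2 — too large.
At y = 2.27 m: A R^(2/3) = 9.78 — matches.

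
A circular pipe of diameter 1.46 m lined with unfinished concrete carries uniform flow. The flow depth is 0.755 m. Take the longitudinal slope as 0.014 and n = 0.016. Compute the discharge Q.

For a circular section of diameter D = 1.46 m at depth y = 0.755 m, the central angle is θ = 2 arccos(1 − 2y/D) = 3.21 rad. Then A = (D²/8)(θ − sin θ) = 0.8736 m² and P = Dθ/2 = 2.343 m.
Hydraulic radius R = A/P = 0.8736/2.343 = 0.3728 m.
Manning's equation: Q = (1/n) A R^(2/3) S^(1/2) = (1/0.016) × 0.8736 × 0.3728^(2/3) × 0.014^(1/2) = 3.35 m³/s.

Q = 3.35 m³/s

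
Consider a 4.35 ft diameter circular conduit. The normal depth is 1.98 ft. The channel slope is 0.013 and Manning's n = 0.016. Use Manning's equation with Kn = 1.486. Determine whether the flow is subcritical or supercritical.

supercritical

For a circular section of diameter D = 4.35 ft at depth y = 1.98 ft, the central angle is θ = 2 arccos(1 − 2y/D) = 2.962 rad. Then A = (D²/8)(θ − sin θ) = 6.584 ft² and P = Dθ/2 = 6.442 ft.
Hydraulic radius R = A/P = 6.584/6.442 = 1.022 ft.
V = (1.486/n) R^(2/3) √S = (1.486/0.016) × 1.022^(2/3) × √0.013 = 10.74 ft/s. Hydraulic depth D_h = A/T = 6.584/4.332 = 1.52 ft.
Froude number Fr = V/√(g·D_h) = 10.74/√(32.2×1.52) = 1.54, which is greater than 1, so the flow is supercritical.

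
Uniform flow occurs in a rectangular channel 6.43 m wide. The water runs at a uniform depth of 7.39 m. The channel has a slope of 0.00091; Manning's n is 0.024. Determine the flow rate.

Flow area A = b·y = 6.43 × 7.39 = 47.52 m². Wetted perimeter P = b + 2y = 6.43 + 2×7.39 = 21.21 m.
Hydraulic radius R = A/P = 47.52/21.21 = 2.24 m.
Manning's equation: Q = (1/n) A R^(2/3) S^(1/2) = (1/0.024) × 47.52 × 2.24^(2/3) × 0.00091^(1/2) = 102 m³/s.

Q = 102 m³/s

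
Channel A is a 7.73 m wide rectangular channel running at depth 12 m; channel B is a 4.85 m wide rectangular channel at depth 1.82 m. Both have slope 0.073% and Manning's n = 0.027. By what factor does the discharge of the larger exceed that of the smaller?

Channel A: Flow area A = b·y = 7.73 × 12 = 92.76 m². Wetted perimeter P = b + 2y = 7.73 + 2×12 = 31.73 m. Hydraulic radius R = A/P = 92.76/31.73 = 2.923 m. Q_A = (1/0.027)·92.76·2.923^(2/3)·√0.00073 = 189.8 m³/s.
Channel B: Flow area A = b·y = 4.85 × 1.82 = 8.827 m². Wetted perimeter P = b + 2y = 4.85 + 2×1.82 = 8.49 m. Hydraulic radius R = A/P = 8.827/8.49 = 1.04 m. Q_B = (1/0.027)·8.827·1.04^(2/3)·√0.00073 = 9.065 m³/s.
The larger discharge is 189.8 m³/s and the smaller is 9.065 m³/s; the ratio is 20.9.

20.9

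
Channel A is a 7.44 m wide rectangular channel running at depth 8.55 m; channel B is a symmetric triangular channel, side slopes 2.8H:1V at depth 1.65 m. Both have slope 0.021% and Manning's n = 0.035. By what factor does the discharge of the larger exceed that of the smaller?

Channel A: Flow area A = b·y = 7.44 × 8.55 = 63.61 m². Wetted perimeter P = b + 2y = 7.44 + 2×8.55 = 24.54 m. Hydraulic radius R = A/P = 63.61/24.54 = 2.592 m. Q_A = (1/0.035)·63.61·2.592^(2/3)·√0.00021 = 49.7 m³/s.
Channel B: For a triangular section with side slope z = 2.8: A = zy² = 2.8×1.65² = 7.623 m²; P = 2y√(1+z²) = 2×1.65×2.973 = 9.812 m. Hydraulic radius R = A/P = 7.623/9.812 = 0.7769 m. Q_B = (1/0.035)·7.623·0.7769^(2/3)·√0.00021 = 2.667 m³/s.
The larger discharge is 49.7 m³/s and the smaller is 2.667 m³/s; the ratio is 18.6.

18.6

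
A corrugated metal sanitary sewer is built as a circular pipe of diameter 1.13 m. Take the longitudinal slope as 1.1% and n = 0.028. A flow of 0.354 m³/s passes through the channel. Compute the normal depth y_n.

y_n = 0.359 m

Manning's equation rearranged: A R^(2/3) = nQ / (1·√S) = 0.028 × 0.354 / (√0.011) = 0.09451.
At y = 0.309 m: A R^(2/3) = 0.07059 — low.
At y = 0.432 m: A R^(2/3) = 0.1339 — high.
At y = 0.359 m: A R^(2/3) = 0.09443 — close enough.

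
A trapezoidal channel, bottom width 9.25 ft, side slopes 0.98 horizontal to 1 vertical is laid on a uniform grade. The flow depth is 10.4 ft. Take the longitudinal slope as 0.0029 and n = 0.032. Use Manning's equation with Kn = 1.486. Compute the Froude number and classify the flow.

subcritical

With bottom width b = 9.25 ft and side slope z = 0.98: A = (b + zy)y = (9.25 + 0.98×10.4)×10.4 = 202.2 ft²; P = b + 2y√(1+z²) = 9.25 + 2×10.4×1.4 = 38.37 ft.
Hydraulic radius R = A/P = 202.2/38.37 = 5.269 ft.
V = (1.486/n) R^(2/3) √S = (1.486/0.032) × 5.269^(2/3) × √0.0029 = 7.572 ft/s. Hydraulic depth D_h = A/T = 202.2/29.63 = 6.823 ft.
Froude number Fr = V/√(g·D_h) = 7.572/√(32.2×6.823) = 0.511, which is less than 1, so the flow is subcritical.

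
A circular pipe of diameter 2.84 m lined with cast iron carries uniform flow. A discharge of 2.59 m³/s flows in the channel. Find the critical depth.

At critical depth, Q² T / (g A³) = 1, i.e. A³/T = Q²/g = 2.59²/9.81 = 0.6838.
At y = 0.777 m: A³/T = 1.097 — over.
At y = 0.615 m: A³/T = 0.4408 — short.
At y = 0.688 m: A³/T = 0.6831 — close enough.

y_c = 0.688 m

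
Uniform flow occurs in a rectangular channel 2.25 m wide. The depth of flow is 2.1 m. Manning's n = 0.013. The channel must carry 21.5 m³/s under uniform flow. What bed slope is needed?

S = 0.0053

Flow area A = b·y = 2.25 × 2.1 = 4.725 m². Wetted perimeter P = b + 2y = 2.25 + 2×2.1 = 6.45 m.
Hydraulic radius R = A/P = 4.725/6.45 = 0.7326 m.
From Manning's equation, S = [nQ / (1 A R^(2/3))]² = [0.013 × 21.5 / (1 × 4.725 × 0.7326^(2/3))]² = 0.0053.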